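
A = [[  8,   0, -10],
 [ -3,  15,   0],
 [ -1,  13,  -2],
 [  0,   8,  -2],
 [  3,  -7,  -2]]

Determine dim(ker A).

Row reduce to echelon form.
R2 ← R2 + (3/8)·R1: [0, 15, -15/4]
R3 ← R3 + (1/8)·R1: [0, 13, -13/4]
R5 ← R5 − (3/8)·R1: [0, -7, 7/4]
R3 ← R3 − (13/15)·R2: [0, 0, 0]
R4 ← R4 − (8/15)·R2: [0, 0, 0]
R5 ← R5 + (7/15)·R2: [0, 0, 0]
2 nonzero rows, so rank(A) = 2.
A has 3 columns; by rank–nullity, nullity = 3 − 2 = 1.

1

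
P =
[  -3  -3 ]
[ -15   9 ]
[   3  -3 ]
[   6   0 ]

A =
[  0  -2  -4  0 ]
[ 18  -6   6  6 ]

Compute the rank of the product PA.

2

First compute PA:
[[-54,  24,  -6, -18],
 [162, -24, 114,  54],
 [-54,  12, -30, -18],
 [  0, -12, -24,   0]]
Now row reduce the product.
R2 ← R2 + (3)·R1: [0, 48, 96, 0]
R3 ← R3 − R1: [0, -12, -24, 0]
R3 ← R3 + (1/4)·R2: [0, 0, 0, 0]
R4 ← R4 + (1/4)·R2: [0, 0, 0, 0]
2 nonzero rows, so rank(PA) = 2.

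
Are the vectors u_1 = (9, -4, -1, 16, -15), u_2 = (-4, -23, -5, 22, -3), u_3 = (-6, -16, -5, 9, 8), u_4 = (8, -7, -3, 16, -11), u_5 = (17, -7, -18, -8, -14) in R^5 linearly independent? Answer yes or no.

Form the matrix with these vectors as rows and row reduce.
R2 ← R2 + (4/9)·R1: [0, -223/9, -49/9, 262/9, -29/3]
R3 ← R3 + (2/3)·R1: [0, -56/3, -17/3, 59/3, -2]
R4 ← R4 − (8/9)·R1: [0, -31/9, -19/9, 16/9, 7/3]
R5 ← R5 − (17/9)·R1: [0, 5/9, -145/9, -344/9, 43/3]
R3 ← R3 − (168/223)·R2: [0, 0, -349/223, -505/223, 1178/223]
R4 ← R4 − (31/223)·R2: [0, 0, -302/223, -506/223, 820/223]
R5 ← R5 + (5/223)·R2: [0, 0, -3620/223, -8378/223, 3148/223]
R4 ← R4 − (302/349)·R3: [0, 0, 0, -108/349, -312/349]
R5 ← R5 − (3620/349)·R3: [0, 0, 0, -4914/349, -14196/349]
R5 ← R5 − (91/2)·R4: [0, 0, 0, 0, 0]
4 nonzero rows, so the 5 vectors span a space of dimension 4.
Since 4 < 5, the vectors are linearly dependent.

no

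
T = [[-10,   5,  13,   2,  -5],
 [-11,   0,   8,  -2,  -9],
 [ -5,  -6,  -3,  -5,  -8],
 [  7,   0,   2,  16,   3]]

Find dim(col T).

Row reduce to echelon form.
R2 ← R2 − (11/10)·R1: [0, -11/2, -63/10, -21/5, -7/2]
R3 ← R3 − (1/2)·R1: [0, -17/2, -19/2, -6, -11/2]
R4 ← R4 + (7/10)·R1: [0, 7/2, 111/10, 87/5, -1/2]
R3 ← R3 − (17/11)·R2: [0, 0, 13/55, 27/55, -1/11]
R4 ← R4 + (7/11)·R2: [0, 0, 78/11, 162/11, -30/11]
R4 ← R4 − (30)·R3: [0, 0, 0, 0, 0]
Echelon form has 3 nonzero rows, so rank(T) = 3.
The column space has dimension equal to the rank: 3.

3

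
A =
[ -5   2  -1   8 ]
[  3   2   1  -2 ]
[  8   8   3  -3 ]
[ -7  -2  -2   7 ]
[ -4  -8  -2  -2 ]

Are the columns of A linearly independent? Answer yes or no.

no

Row reduce A to echelon form.
R2 ← R2 + (3/5)·R1: [0, 16/5, 2/5, 14/5]
R3 ← R3 + (8/5)·R1: [0, 56/5, 7/5, 49/5]
R4 ← R4 − (7/5)·R1: [0, -24/5, -3/5, -21/5]
R5 ← R5 − (4/5)·R1: [0, -48/5, -6/5, -42/5]
R3 ← R3 − (7/2)·R2: [0, 0, 0, 0]
R4 ← R4 + (3/2)·R2: [0, 0, 0, 0]
R5 ← R5 + (3)·R2: [0, 0, 0, 0]
2 pivots among 4 columns.
Only 2 < 4 pivot columns, so the columns are linearly dependent.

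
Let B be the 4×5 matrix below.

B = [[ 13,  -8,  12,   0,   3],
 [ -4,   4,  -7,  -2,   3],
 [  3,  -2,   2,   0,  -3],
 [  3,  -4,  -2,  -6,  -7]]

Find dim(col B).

Row reduce to echelon form.
R2 ← R2 + (4/13)·R1: [0, 20/13, -43/13, -2, 51/13]
R3 ← R3 − (3/13)·R1: [0, -2/13, -10/13, 0, -48/13]
R4 ← R4 − (3/13)·R1: [0, -28/13, -62/13, -6, -100/13]
R3 ← R3 + (1/10)·R2: [0, 0, -11/10, -1/5, -33/10]
R4 ← R4 + (7/5)·R2: [0, 0, -47/5, -44/5, -11/5]
R4 ← R4 − (94/11)·R3: [0, 0, 0, -78/11, 26]
Echelon form has 4 nonzero rows, so rank(B) = 4.
The column space has dimension equal to the rank: 4.

4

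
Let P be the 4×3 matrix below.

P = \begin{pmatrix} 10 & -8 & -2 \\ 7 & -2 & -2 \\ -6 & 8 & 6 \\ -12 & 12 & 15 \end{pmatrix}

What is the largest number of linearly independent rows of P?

Row reduce to echelon form.
R2 ← R2 − (7/10)·R1: [0, 18/5, -3/5]
R3 ← R3 + (3/5)·R1: [0, 16/5, 24/5]
R4 ← R4 + (6/5)·R1: [0, 12/5, 63/5]
R3 ← R3 − (8/9)·R2: [0, 0, 16/3]
R4 ← R4 − (2/3)·R2: [0, 0, 13]
R4 ← R4 − (39/16)·R3: [0, 0, 0]
Echelon form has 3 nonzero rows, so rank(P) = 3.
The rank gives the maximum number of linearly independent rows: 3.

3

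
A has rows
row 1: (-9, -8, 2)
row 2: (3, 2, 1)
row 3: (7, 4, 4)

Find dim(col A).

2

Row reduce to echelon form.
R2 ← R2 + (1/3)·R1: [0, -2/3, 5/3]
R3 ← R3 + (7/9)·R1: [0, -20/9, 50/9]
R3 ← R3 − (10/3)·R2: [0, 0, 0]
Echelon form has 2 nonzero rows, so rank(A) = 2.
The column space has dimension equal to the rank: 2.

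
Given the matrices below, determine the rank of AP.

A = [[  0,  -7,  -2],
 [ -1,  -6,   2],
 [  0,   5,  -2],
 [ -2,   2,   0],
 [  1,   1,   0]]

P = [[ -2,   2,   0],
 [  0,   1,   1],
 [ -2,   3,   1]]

First compute AP:
[[  4, -13,  -9],
 [ -2,  -2,  -4],
 [  4,  -1,   3],
 [  4,  -2,   2],
 [ -2,   3,   1]]
Now row reduce the product.
R2 ← R2 + (1/2)·R1: [0, -17/2, -17/2]
R3 ← R3 − R1: [0, 12, 12]
R4 ← R4 − R1: [0, 11, 11]
R5 ← R5 + (1/2)·R1: [0, -7/2, -7/2]
R3 ← R3 + (24/17)·R2: [0, 0, 0]
R4 ← R4 + (22/17)·R2: [0, 0, 0]
R5 ← R5 − (7/17)·R2: [0, 0, 0]
2 nonzero rows, so rank(AP) = 2.

2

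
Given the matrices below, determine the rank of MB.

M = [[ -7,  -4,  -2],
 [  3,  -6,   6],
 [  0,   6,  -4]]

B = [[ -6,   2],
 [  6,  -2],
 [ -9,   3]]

1

First compute MB:
[[ 36, -12],
 [-108,  36],
 [ 72, -24]]
Now row reduce the product.
R2 ← R2 + (3)·R1: [0, 0]
R3 ← R3 − (2)·R1: [0, 0]
1 nonzero row, so rank(MB) = 1.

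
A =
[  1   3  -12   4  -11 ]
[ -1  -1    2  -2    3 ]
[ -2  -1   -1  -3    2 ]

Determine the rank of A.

Row reduce to echelon form.
R2 ← R2 + R1: [0, 2, -10, 2, -8]
R3 ← R3 + (2)·R1: [0, 5, -25, 5, -20]
R3 ← R3 − (5/2)·R2: [0, 0, 0, 0, 0]
Echelon form has 2 nonzero rows, so rank(A) = 2.

2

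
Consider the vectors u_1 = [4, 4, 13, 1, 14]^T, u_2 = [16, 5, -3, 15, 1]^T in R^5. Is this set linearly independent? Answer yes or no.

yes

Form the matrix with these vectors as rows and row reduce.
R2 ← R2 − (4)·R1: [0, -11, -55, 11, -55]
2 nonzero rows, so the 2 vectors span a space of dimension 2.
Since 2 = 2, the vectors are linearly independent.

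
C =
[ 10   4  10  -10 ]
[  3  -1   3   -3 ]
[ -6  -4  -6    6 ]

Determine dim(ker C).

Row reduce to echelon form.
R2 ← R2 − (3/10)·R1: [0, -11/5, 0, 0]
R3 ← R3 + (3/5)·R1: [0, -8/5, 0, 0]
R3 ← R3 − (8/11)·R2: [0, 0, 0, 0]
2 nonzero rows, so rank(C) = 2.
C has 4 columns; by rank–nullity, nullity = 4 − 2 = 2.

2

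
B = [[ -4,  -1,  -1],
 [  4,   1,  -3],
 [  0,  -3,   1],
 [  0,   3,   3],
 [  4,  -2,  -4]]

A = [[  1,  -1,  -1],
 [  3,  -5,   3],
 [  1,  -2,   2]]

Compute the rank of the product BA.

2

First compute BA:
[[ -8,  11,  -1],
 [  4,  -3,  -7],
 [ -8,  13,  -7],
 [ 12, -21,  15],
 [ -6,  14, -18]]
Now row reduce the product.
R2 ← R2 + (1/2)·R1: [0, 5/2, -15/2]
R3 ← R3 − R1: [0, 2, -6]
R4 ← R4 + (3/2)·R1: [0, -9/2, 27/2]
R5 ← R5 − (3/4)·R1: [0, 23/4, -69/4]
R3 ← R3 − (4/5)·R2: [0, 0, 0]
R4 ← R4 + (9/5)·R2: [0, 0, 0]
R5 ← R5 − (23/10)·R2: [0, 0, 0]
2 nonzero rows, so rank(BA) = 2.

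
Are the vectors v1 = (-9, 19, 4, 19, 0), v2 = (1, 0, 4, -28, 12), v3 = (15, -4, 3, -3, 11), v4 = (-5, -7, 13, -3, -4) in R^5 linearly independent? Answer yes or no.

yes

Form the matrix with these vectors as rows and row reduce.
R2 ← R2 + (1/9)·R1: [0, 19/9, 40/9, -233/9, 12]
R3 ← R3 + (5/3)·R1: [0, 83/3, 29/3, 86/3, 11]
R4 ← R4 − (5/9)·R1: [0, -158/9, 97/9, -122/9, -4]
R3 ← R3 − (249/19)·R2: [0, 0, -923/19, 6991/19, -2779/19]
R4 ← R4 + (158/19)·R2: [0, 0, 907/19, -4348/19, 1820/19]
R4 ← R4 + (907/923)·R3: [0, 0, 0, 122507/923, -44247/923]
4 nonzero rows, so the 4 vectors span a space of dimension 4.
Since 4 = 4, the vectors are linearly independent.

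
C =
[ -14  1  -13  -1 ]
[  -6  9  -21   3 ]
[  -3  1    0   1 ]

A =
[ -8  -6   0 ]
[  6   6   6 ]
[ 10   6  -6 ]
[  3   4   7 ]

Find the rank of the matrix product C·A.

2

First compute CA:
[[-15,   8,  77],
 [-99, -24, 201],
 [ 33,  28,  13]]
Now row reduce the product.
R2 ← R2 − (33/5)·R1: [0, -384/5, -1536/5]
R3 ← R3 + (11/5)·R1: [0, 228/5, 912/5]
R3 ← R3 + (19/32)·R2: [0, 0, 0]
2 nonzero rows, so rank(CA) = 2.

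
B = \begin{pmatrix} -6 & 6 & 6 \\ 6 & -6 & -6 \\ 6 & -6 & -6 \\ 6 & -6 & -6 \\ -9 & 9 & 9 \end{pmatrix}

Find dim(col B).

Row reduce to echelon form.
R2 ← R2 + R1: [0, 0, 0]
R3 ← R3 + R1: [0, 0, 0]
R4 ← R4 + R1: [0, 0, 0]
R5 ← R5 − (3/2)·R1: [0, 0, 0]
Echelon form has 1 nonzero row, so rank(B) = 1.
The column space has dimension equal to the rank: 1.

1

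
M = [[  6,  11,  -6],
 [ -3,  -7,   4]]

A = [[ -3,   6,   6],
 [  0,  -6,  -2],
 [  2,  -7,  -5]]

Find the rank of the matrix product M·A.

First compute MA:
[[-30,  12,  44],
 [ 17,  -4, -24]]
Now row reduce the product.
R2 ← R2 + (17/30)·R1: [0, 14/5, 14/15]
2 nonzero rows, so rank(MA) = 2.

2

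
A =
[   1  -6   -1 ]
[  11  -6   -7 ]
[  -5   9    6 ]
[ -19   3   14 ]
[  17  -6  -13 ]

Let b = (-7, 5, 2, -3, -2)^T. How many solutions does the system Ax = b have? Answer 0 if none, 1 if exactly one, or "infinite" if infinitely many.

Row reduce the augmented matrix [A | b].
R2 ← R2 − (11)·R1: [0, 60, 4, 82]
R3 ← R3 + (5)·R1: [0, -21, 1, -33]
R4 ← R4 + (19)·R1: [0, -111, -5, -136]
R5 ← R5 − (17)·R1: [0, 96, 4, 117]
R3 ← R3 + (7/20)·R2: [0, 0, 12/5, -43/10]
R4 ← R4 + (37/20)·R2: [0, 0, 12/5, 157/10]
R5 ← R5 − (8/5)·R2: [0, 0, -12/5, -71/5]
R4 ← R4 − R3: [0, 0, 0, 20]
R5 ← R5 + R3: [0, 0, 0, -37/2]
R5 ← R5 + (37/40)·R4: [0, 0, 0, 0]
The echelon form has 4 nonzero rows; the last pivot sits in the augmented column, so rank(A) = 3 but rank([A|b]) = 4.
Since the ranks differ, the system is inconsistent.
It has no solutions.

0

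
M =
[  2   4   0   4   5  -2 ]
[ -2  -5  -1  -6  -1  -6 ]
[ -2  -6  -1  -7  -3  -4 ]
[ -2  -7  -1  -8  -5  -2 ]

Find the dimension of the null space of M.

Row reduce to echelon form.
R2 ← R2 + R1: [0, -1, -1, -2, 4, -8]
R3 ← R3 + R1: [0, -2, -1, -3, 2, -6]
R4 ← R4 + R1: [0, -3, -1, -4, 0, -4]
R3 ← R3 − (2)·R2: [0, 0, 1, 1, -6, 10]
R4 ← R4 − (3)·R2: [0, 0, 2, 2, -12, 20]
R4 ← R4 − (2)·R3: [0, 0, 0, 0, 0, 0]
3 nonzero rows, so rank(M) = 3.
M has 6 columns; by rank–nullity, nullity = 6 − 3 = 3.

3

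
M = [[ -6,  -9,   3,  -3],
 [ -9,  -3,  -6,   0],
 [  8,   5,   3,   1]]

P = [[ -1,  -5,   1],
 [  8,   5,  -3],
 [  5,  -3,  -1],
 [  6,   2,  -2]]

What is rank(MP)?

First compute MP:
[[-69, -30,  24],
 [-45,  48,   6],
 [ 53, -22, -12]]
Now row reduce the product.
R2 ← R2 − (15/23)·R1: [0, 1554/23, -222/23]
R3 ← R3 + (53/69)·R1: [0, -1036/23, 148/23]
R3 ← R3 + (2/3)·R2: [0, 0, 0]
2 nonzero rows, so rank(MP) = 2.

2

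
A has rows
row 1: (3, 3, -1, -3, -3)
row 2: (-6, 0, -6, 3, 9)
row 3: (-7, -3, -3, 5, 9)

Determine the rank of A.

2

Row reduce to echelon form.
R2 ← R2 + (2)·R1: [0, 6, -8, -3, 3]
R3 ← R3 + (7/3)·R1: [0, 4, -16/3, -2, 2]
R3 ← R3 − (2/3)·R2: [0, 0, 0, 0, 0]
Echelon form has 2 nonzero rows, so rank(A) = 2.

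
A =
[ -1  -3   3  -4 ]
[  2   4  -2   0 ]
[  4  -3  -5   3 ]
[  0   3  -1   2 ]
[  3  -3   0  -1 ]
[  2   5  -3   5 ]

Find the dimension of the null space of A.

0

Row reduce to echelon form.
R2 ← R2 + (2)·R1: [0, -2, 4, -8]
R3 ← R3 + (4)·R1: [0, -15, 7, -13]
R5 ← R5 + (3)·R1: [0, -12, 9, -13]
R6 ← R6 + (2)·R1: [0, -1, 3, -3]
R3 ← R3 − (15/2)·R2: [0, 0, -23, 47]
R4 ← R4 + (3/2)·R2: [0, 0, 5, -10]
R5 ← R5 − (6)·R2: [0, 0, -15, 35]
R6 ← R6 − (1/2)·R2: [0, 0, 1, 1]
R4 ← R4 + (5/23)·R3: [0, 0, 0, 5/23]
R5 ← R5 − (15/23)·R3: [0, 0, 0, 100/23]
R6 ← R6 + (1/23)·R3: [0, 0, 0, 70/23]
R5 ← R5 − (20)·R4: [0, 0, 0, 0]
R6 ← R6 − (14)·R4: [0, 0, 0, 0]
4 nonzero rows, so rank(A) = 4.
A has 4 columns; by rank–nullity, nullity = 4 − 4 = 0.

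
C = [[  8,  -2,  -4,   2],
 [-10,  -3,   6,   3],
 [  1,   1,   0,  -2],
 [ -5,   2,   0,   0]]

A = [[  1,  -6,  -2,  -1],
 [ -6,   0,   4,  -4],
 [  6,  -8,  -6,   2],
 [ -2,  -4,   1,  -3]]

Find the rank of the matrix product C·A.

First compute CA:
[[ -8, -24,   2, -14],
 [ 38,   0, -25,  25],
 [ -1,   2,   0,   1],
 [-17,  30,  18,  -3]]
Now row reduce the product.
R2 ← R2 + (19/4)·R1: [0, -114, -31/2, -83/2]
R3 ← R3 − (1/8)·R1: [0, 5, -1/4, 11/4]
R4 ← R4 − (17/8)·R1: [0, 81, 55/4, 107/4]
R3 ← R3 + (5/114)·R2: [0, 0, -53/57, 53/57]
R4 ← R4 + (27/38)·R2: [0, 0, 52/19, -52/19]
R4 ← R4 + (156/53)·R3: [0, 0, 0, 0]
3 nonzero rows, so rank(CA) = 3.

3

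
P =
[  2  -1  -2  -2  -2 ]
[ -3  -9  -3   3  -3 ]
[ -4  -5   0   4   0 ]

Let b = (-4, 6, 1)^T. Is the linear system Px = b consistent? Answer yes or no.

Row reduce the augmented matrix [P | b].
R2 ← R2 + (3/2)·R1: [0, -21/2, -6, 0, -6, 0]
R3 ← R3 + (2)·R1: [0, -7, -4, 0, -4, -7]
R3 ← R3 − (2/3)·R2: [0, 0, 0, 0, 0, -7]
The echelon form has 3 nonzero rows; the last pivot sits in the augmented column, so rank(P) = 2 but rank([P|b]) = 3.
Since the ranks differ, the system is inconsistent.

no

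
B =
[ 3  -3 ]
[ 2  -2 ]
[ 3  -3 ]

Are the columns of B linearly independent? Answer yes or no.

no

Row reduce B to echelon form.
R2 ← R2 − (2/3)·R1: [0, 0]
R3 ← R3 − R1: [0, 0]
1 pivot among 2 columns.
Only 1 < 2 pivot columns, so the columns are linearly dependent.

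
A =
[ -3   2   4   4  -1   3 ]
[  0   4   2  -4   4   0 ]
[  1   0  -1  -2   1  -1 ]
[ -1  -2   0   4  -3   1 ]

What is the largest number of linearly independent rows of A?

2

Row reduce to echelon form.
R3 ← R3 + (1/3)·R1: [0, 2/3, 1/3, -2/3, 2/3, 0]
R4 ← R4 − (1/3)·R1: [0, -8/3, -4/3, 8/3, -8/3, 0]
R3 ← R3 − (1/6)·R2: [0, 0, 0, 0, 0, 0]
R4 ← R4 + (2/3)·R2: [0, 0, 0, 0, 0, 0]
Echelon form has 2 nonzero rows, so rank(A) = 2.
The rank gives the maximum number of linearly independent rows: 2.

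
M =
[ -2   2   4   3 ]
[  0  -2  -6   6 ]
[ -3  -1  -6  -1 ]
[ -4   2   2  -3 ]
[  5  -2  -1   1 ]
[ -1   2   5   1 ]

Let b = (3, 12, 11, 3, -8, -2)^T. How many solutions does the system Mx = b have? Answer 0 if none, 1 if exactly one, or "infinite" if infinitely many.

Row reduce the augmented matrix [M | b].
R3 ← R3 − (3/2)·R1: [0, -4, -12, -11/2, 13/2]
R4 ← R4 − (2)·R1: [0, -2, -6, -9, -3]
R5 ← R5 + (5/2)·R1: [0, 3, 9, 17/2, -1/2]
R6 ← R6 − (1/2)·R1: [0, 1, 3, -1/2, -7/2]
R3 ← R3 − (2)·R2: [0, 0, 0, -35/2, -35/2]
R4 ← R4 − R2: [0, 0, 0, -15, -15]
R5 ← R5 + (3/2)·R2: [0, 0, 0, 35/2, 35/2]
R6 ← R6 + (1/2)·R2: [0, 0, 0, 5/2, 5/2]
R4 ← R4 − (6/7)·R3: [0, 0, 0, 0, 0]
R5 ← R5 + R3: [0, 0, 0, 0, 0]
R6 ← R6 + (1/7)·R3: [0, 0, 0, 0, 0]
The echelon form has 3 nonzero rows, and every pivot lies in the first 4 columns, so rank(M) = rank([M|b]) = 3.
The system is consistent.
rank = 3 < 4 unknowns, so there are infinitely many solutions.

infinite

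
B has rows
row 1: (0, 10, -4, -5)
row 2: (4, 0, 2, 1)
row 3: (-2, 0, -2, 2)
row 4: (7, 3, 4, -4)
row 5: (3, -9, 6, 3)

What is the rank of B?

3

Row reduce to echelon form.
Swap R1 ↔ R2
R3 ← R3 + (1/2)·R1: [0, 0, -1, 5/2]
R4 ← R4 − (7/4)·R1: [0, 3, 1/2, -23/4]
R5 ← R5 − (3/4)·R1: [0, -9, 9/2, 9/4]
R4 ← R4 − (3/10)·R2: [0, 0, 17/10, -17/4]
R5 ← R5 + (9/10)·R2: [0, 0, 9/10, -9/4]
R4 ← R4 + (17/10)·R3: [0, 0, 0, 0]
R5 ← R5 + (9/10)·R3: [0, 0, 0, 0]
Echelon form has 3 nonzero rows, so rank(B) = 3.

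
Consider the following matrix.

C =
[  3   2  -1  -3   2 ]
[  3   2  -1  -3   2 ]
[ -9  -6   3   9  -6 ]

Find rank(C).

1

Row reduce to echelon form.
R2 ← R2 − R1: [0, 0, 0, 0, 0]
R3 ← R3 + (3)·R1: [0, 0, 0, 0, 0]
Echelon form has 1 nonzero row, so rank(C) = 1.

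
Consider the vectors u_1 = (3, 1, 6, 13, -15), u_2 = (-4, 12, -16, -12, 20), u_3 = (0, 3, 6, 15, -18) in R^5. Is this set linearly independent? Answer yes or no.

yes

Form the matrix with these vectors as rows and row reduce.
R2 ← R2 + (4/3)·R1: [0, 40/3, -8, 16/3, 0]
R3 ← R3 − (9/40)·R2: [0, 0, 39/5, 69/5, -18]
3 nonzero rows, so the 3 vectors span a space of dimension 3.
Since 3 = 3, the vectors are linearly independent.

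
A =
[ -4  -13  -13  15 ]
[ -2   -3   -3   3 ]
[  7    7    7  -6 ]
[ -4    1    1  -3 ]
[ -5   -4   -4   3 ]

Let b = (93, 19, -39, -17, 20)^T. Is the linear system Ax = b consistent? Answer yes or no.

yes

Row reduce the augmented matrix [A | b].
R2 ← R2 − (1/2)·R1: [0, 7/2, 7/2, -9/2, -55/2]
R3 ← R3 + (7/4)·R1: [0, -63/4, -63/4, 81/4, 495/4]
R4 ← R4 − R1: [0, 14, 14, -18, -110]
R5 ← R5 − (5/4)·R1: [0, 49/4, 49/4, -63/4, -385/4]
R3 ← R3 + (9/2)·R2: [0, 0, 0, 0, 0]
R4 ← R4 − (4)·R2: [0, 0, 0, 0, 0]
R5 ← R5 − (7/2)·R2: [0, 0, 0, 0, 0]
The echelon form has 2 nonzero rows, and every pivot lies in the first 4 columns, so rank(A) = rank([A|b]) = 2.
The system is consistent.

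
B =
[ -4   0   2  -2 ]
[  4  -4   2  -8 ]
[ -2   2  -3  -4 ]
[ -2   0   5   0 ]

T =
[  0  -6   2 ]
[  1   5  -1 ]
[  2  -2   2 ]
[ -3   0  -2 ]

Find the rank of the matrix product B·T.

2

First compute BT:
[[ 10,  20,   0],
 [ 24, -48,  32],
 [  8,  28,  -4],
 [ 10,   2,   6]]
Now row reduce the product.
R2 ← R2 − (12/5)·R1: [0, -96, 32]
R3 ← R3 − (4/5)·R1: [0, 12, -4]
R4 ← R4 − R1: [0, -18, 6]
R3 ← R3 + (1/8)·R2: [0, 0, 0]
R4 ← R4 − (3/16)·R2: [0, 0, 0]
2 nonzero rows, so rank(BT) = 2.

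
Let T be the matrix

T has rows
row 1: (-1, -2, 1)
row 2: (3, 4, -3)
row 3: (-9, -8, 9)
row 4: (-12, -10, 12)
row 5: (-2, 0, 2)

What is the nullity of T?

Row reduce to echelon form.
R2 ← R2 + (3)·R1: [0, -2, 0]
R3 ← R3 − (9)·R1: [0, 10, 0]
R4 ← R4 − (12)·R1: [0, 14, 0]
R5 ← R5 − (2)·R1: [0, 4, 0]
R3 ← R3 + (5)·R2: [0, 0, 0]
R4 ← R4 + (7)·R2: [0, 0, 0]
R5 ← R5 + (2)·R2: [0, 0, 0]
2 nonzero rows, so rank(T) = 2.
T has 3 columns; by rank–nullity, nullity = 3 − 2 = 1.

1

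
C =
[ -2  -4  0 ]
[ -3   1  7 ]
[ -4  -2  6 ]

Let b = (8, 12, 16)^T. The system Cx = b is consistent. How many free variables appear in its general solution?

1

Row reduce the augmented matrix [C | b].
R2 ← R2 − (3/2)·R1: [0, 7, 7, 0]
R3 ← R3 − (2)·R1: [0, 6, 6, 0]
R3 ← R3 − (6/7)·R2: [0, 0, 0, 0]
The echelon form has 2 nonzero rows, and every pivot lies in the first 3 columns, so rank(C) = rank([C|b]) = 2.
The system is consistent.
Free variables = (unknowns) − (rank) = 3 − 2 = 1.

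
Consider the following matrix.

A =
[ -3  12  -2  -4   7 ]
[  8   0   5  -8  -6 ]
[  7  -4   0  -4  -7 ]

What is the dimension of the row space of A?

Row reduce to echelon form.
R2 ← R2 + (8/3)·R1: [0, 32, -1/3, -56/3, 38/3]
R3 ← R3 + (7/3)·R1: [0, 24, -14/3, -40/3, 28/3]
R3 ← R3 − (3/4)·R2: [0, 0, -53/12, 2/3, -1/6]
Echelon form has 3 nonzero rows, so rank(A) = 3.
The row space has dimension equal to the rank: 3.

3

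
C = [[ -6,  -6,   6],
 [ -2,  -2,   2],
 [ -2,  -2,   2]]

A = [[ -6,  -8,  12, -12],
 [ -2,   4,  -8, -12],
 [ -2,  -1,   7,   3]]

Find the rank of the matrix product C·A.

First compute CA:
[[ 36,  18,  18, 162],
 [ 12,   6,   6,  54],
 [ 12,   6,   6,  54]]
Now row reduce the product.
R2 ← R2 − (1/3)·R1: [0, 0, 0, 0]
R3 ← R3 − (1/3)·R1: [0, 0, 0, 0]
1 nonzero row, so rank(CA) = 1.

1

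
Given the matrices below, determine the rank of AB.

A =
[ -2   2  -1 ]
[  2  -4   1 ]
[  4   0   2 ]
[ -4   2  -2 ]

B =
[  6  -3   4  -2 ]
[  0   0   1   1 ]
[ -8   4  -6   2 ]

2

First compute AB:
[[ -4,   2,   0,   4],
 [  4,  -2,  -2,  -6],
 [  8,  -4,   4,  -4],
 [ -8,   4,  -2,   6]]
Now row reduce the product.
R2 ← R2 + R1: [0, 0, -2, -2]
R3 ← R3 + (2)·R1: [0, 0, 4, 4]
R4 ← R4 − (2)·R1: [0, 0, -2, -2]
R3 ← R3 + (2)·R2: [0, 0, 0, 0]
R4 ← R4 − R2: [0, 0, 0, 0]
2 nonzero rows, so rank(AB) = 2.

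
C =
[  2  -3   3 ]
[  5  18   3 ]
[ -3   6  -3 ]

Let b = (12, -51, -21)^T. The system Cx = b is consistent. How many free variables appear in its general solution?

Row reduce the augmented matrix [C | b].
R2 ← R2 − (5/2)·R1: [0, 51/2, -9/2, -81]
R3 ← R3 + (3/2)·R1: [0, 3/2, 3/2, -3]
R3 ← R3 − (1/17)·R2: [0, 0, 30/17, 30/17]
The echelon form has 3 nonzero rows, and every pivot lies in the first 3 columns, so rank(C) = rank([C|b]) = 3.
The system is consistent.
Free variables = (unknowns) − (rank) = 3 − 3 = 0.

0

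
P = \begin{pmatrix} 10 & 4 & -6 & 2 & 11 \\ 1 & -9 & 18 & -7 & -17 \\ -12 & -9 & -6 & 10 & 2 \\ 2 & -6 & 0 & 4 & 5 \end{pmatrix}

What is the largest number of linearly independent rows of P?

Row reduce to echelon form.
R2 ← R2 − (1/10)·R1: [0, -47/5, 93/5, -36/5, -181/10]
R3 ← R3 + (6/5)·R1: [0, -21/5, -66/5, 62/5, 76/5]
R4 ← R4 − (1/5)·R1: [0, -34/5, 6/5, 18/5, 14/5]
R3 ← R3 − (21/47)·R2: [0, 0, -1011/47, 734/47, 2189/94]
R4 ← R4 − (34/47)·R2: [0, 0, -576/47, 414/47, 747/47]
R4 ← R4 − (192/337)·R3: [0, 0, 0, -30/337, 885/337]
Echelon form has 4 nonzero rows, so rank(P) = 4.
The rank gives the maximum number of linearly independent rows: 4.

4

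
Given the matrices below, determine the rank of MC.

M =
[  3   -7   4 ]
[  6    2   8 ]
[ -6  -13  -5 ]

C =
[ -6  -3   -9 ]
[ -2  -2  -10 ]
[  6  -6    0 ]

3

First compute MC:
[[ 20, -19,  43],
 [  8, -70, -74],
 [ 32,  74, 184]]
Now row reduce the product.
R2 ← R2 − (2/5)·R1: [0, -312/5, -456/5]
R3 ← R3 − (8/5)·R1: [0, 522/5, 576/5]
R3 ← R3 + (87/52)·R2: [0, 0, -486/13]
3 nonzero rows, so rank(MC) = 3.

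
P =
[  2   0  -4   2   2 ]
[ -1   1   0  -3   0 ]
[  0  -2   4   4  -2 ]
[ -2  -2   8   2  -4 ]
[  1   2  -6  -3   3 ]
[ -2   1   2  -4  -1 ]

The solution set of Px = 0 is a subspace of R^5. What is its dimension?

3

Row reduce to echelon form.
R2 ← R2 + (1/2)·R1: [0, 1, -2, -2, 1]
R4 ← R4 + R1: [0, -2, 4, 4, -2]
R5 ← R5 − (1/2)·R1: [0, 2, -4, -4, 2]
R6 ← R6 + R1: [0, 1, -2, -2, 1]
R3 ← R3 + (2)·R2: [0, 0, 0, 0, 0]
R4 ← R4 + (2)·R2: [0, 0, 0, 0, 0]
R5 ← R5 − (2)·R2: [0, 0, 0, 0, 0]
R6 ← R6 − R2: [0, 0, 0, 0, 0]
2 nonzero rows, so rank(P) = 2.
P has 5 columns; by rank–nullity, nullity = 5 − 2 = 3.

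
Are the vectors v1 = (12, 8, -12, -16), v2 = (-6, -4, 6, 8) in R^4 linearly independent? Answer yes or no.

Form the matrix with these vectors as rows and row reduce.
R2 ← R2 + (1/2)·R1: [0, 0, 0, 0]
1 nonzero row, so the 2 vectors span a space of dimension 1.
Since 1 < 2, the vectors are linearly dependent.

no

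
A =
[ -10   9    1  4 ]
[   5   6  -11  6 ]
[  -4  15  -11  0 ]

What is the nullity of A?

1

Row reduce to echelon form.
R2 ← R2 + (1/2)·R1: [0, 21/2, -21/2, 8]
R3 ← R3 − (2/5)·R1: [0, 57/5, -57/5, -8/5]
R3 ← R3 − (38/35)·R2: [0, 0, 0, -72/7]
3 nonzero rows, so rank(A) = 3.
A has 4 columns; by rank–nullity, nullity = 4 − 3 = 1.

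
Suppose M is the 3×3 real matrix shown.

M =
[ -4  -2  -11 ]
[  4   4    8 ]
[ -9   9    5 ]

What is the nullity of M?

0

Row reduce to echelon form.
R2 ← R2 + R1: [0, 2, -3]
R3 ← R3 − (9/4)·R1: [0, 27/2, 119/4]
R3 ← R3 − (27/4)·R2: [0, 0, 50]
3 nonzero rows, so rank(M) = 3.
M has 3 columns; by rank–nullity, nullity = 3 − 3 = 0.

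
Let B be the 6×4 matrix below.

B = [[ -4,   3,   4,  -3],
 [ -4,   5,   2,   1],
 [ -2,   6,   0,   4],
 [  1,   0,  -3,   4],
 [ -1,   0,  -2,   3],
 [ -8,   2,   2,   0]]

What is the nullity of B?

Row reduce to echelon form.
R2 ← R2 − R1: [0, 2, -2, 4]
R3 ← R3 − (1/2)·R1: [0, 9/2, -2, 11/2]
R4 ← R4 + (1/4)·R1: [0, 3/4, -2, 13/4]
R5 ← R5 − (1/4)·R1: [0, -3/4, -3, 15/4]
R6 ← R6 − (2)·R1: [0, -4, -6, 6]
R3 ← R3 − (9/4)·R2: [0, 0, 5/2, -7/2]
R4 ← R4 − (3/8)·R2: [0, 0, -5/4, 7/4]
R5 ← R5 + (3/8)·R2: [0, 0, -15/4, 21/4]
R6 ← R6 + (2)·R2: [0, 0, -10, 14]
R4 ← R4 + (1/2)·R3: [0, 0, 0, 0]
R5 ← R5 + (3/2)·R3: [0, 0, 0, 0]
R6 ← R6 + (4)·R3: [0, 0, 0, 0]
3 nonzero rows, so rank(B) = 3.
B has 4 columns; by rank–nullity, nullity = 4 − 3 = 1.

1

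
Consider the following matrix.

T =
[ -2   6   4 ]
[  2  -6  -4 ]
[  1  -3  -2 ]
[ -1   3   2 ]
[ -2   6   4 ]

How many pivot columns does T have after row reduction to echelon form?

1

Row reduce to echelon form.
R2 ← R2 + R1: [0, 0, 0]
R3 ← R3 + (1/2)·R1: [0, 0, 0]
R4 ← R4 − (1/2)·R1: [0, 0, 0]
R5 ← R5 − R1: [0, 0, 0]
Echelon form has 1 nonzero row, so rank(T) = 1.
Each nonzero row contributes one pivot column: 1 pivot columns.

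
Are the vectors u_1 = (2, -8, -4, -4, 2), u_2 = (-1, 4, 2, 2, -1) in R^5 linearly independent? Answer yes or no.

Form the matrix with these vectors as rows and row reduce.
R2 ← R2 + (1/2)·R1: [0, 0, 0, 0, 0]
1 nonzero row, so the 2 vectors span a space of dimension 1.
Since 1 < 2, the vectors are linearly dependent.

no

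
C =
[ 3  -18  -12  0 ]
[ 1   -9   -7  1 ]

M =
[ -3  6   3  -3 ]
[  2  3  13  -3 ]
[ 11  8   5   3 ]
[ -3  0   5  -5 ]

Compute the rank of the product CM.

First compute CM:
[[-177, -132, -285,   9],
 [-101, -77, -144,  -2]]
Now row reduce the product.
R2 ← R2 − (101/177)·R1: [0, -99/59, 1099/59, -421/59]
2 nonzero rows, so rank(CM) = 2.

2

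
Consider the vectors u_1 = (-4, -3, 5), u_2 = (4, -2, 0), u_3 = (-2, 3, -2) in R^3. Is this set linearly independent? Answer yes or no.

no

Form the matrix with these vectors as rows and row reduce.
R2 ← R2 + R1: [0, -5, 5]
R3 ← R3 − (1/2)·R1: [0, 9/2, -9/2]
R3 ← R3 + (9/10)·R2: [0, 0, 0]
2 nonzero rows, so the 3 vectors span a space of dimension 2.
Since 2 < 3, the vectors are linearly dependent.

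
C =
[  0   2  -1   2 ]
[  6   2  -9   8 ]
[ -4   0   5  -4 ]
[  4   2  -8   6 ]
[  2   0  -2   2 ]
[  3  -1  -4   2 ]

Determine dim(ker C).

1

Row reduce to echelon form.
Swap R1 ↔ R2
R3 ← R3 + (2/3)·R1: [0, 4/3, -1, 4/3]
R4 ← R4 − (2/3)·R1: [0, 2/3, -2, 2/3]
R5 ← R5 − (1/3)·R1: [0, -2/3, 1, -2/3]
R6 ← R6 − (1/2)·R1: [0, -2, 1/2, -2]
R3 ← R3 − (2/3)·R2: [0, 0, -1/3, 0]
R4 ← R4 − (1/3)·R2: [0, 0, -5/3, 0]
R5 ← R5 + (1/3)·R2: [0, 0, 2/3, 0]
R6 ← R6 + R2: [0, 0, -1/2, 0]
R4 ← R4 − (5)·R3: [0, 0, 0, 0]
R5 ← R5 + (2)·R3: [0, 0, 0, 0]
R6 ← R6 − (3/2)·R3: [0, 0, 0, 0]
3 nonzero rows, so rank(C) = 3.
C has 4 columns; by rank–nullity, nullity = 4 − 3 = 1.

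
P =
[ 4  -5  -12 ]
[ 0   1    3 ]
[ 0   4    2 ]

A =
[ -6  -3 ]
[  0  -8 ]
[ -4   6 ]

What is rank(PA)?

2

First compute PA:
[[ 24, -44],
 [-12,  10],
 [ -8, -20]]
Now row reduce the product.
R2 ← R2 + (1/2)·R1: [0, -12]
R3 ← R3 + (1/3)·R1: [0, -104/3]
R3 ← R3 − (26/9)·R2: [0, 0]
2 nonzero rows, so rank(PA) = 2.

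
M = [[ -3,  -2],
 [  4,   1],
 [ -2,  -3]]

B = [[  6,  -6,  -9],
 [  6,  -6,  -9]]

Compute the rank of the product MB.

1

First compute MB:
[[-30,  30,  45],
 [ 30, -30, -45],
 [-30,  30,  45]]
Now row reduce the product.
R2 ← R2 + R1: [0, 0, 0]
R3 ← R3 − R1: [0, 0, 0]
1 nonzero row, so rank(MB) = 1.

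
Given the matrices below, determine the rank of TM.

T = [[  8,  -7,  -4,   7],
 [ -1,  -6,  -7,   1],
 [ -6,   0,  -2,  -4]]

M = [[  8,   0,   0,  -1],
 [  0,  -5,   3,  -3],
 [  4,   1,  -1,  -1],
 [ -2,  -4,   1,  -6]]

First compute TM:
[[ 34,   3, -10, -25],
 [-38,  19, -10,  20],
 [-48,  14,  -2,  32]]
Now row reduce the product.
R2 ← R2 + (19/17)·R1: [0, 380/17, -360/17, -135/17]
R3 ← R3 + (24/17)·R1: [0, 310/17, -274/17, -56/17]
R3 ← R3 − (31/38)·R2: [0, 0, 22/19, 121/38]
3 nonzero rows, so rank(TM) = 3.

3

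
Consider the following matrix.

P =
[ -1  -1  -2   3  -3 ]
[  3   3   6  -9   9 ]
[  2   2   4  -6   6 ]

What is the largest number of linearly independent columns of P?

Row reduce to echelon form.
R2 ← R2 + (3)·R1: [0, 0, 0, 0, 0]
R3 ← R3 + (2)·R1: [0, 0, 0, 0, 0]
Echelon form has 1 nonzero row, so rank(P) = 1.
The rank gives the maximum number of linearly independent columns: 1.

1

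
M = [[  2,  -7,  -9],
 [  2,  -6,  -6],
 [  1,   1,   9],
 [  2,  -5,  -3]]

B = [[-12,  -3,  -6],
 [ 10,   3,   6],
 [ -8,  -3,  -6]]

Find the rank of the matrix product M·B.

First compute MB:
[[-22,   0,   0],
 [-36,  -6, -12],
 [-74, -27, -54],
 [-50, -12, -24]]
Now row reduce the product.
R2 ← R2 − (18/11)·R1: [0, -6, -12]
R3 ← R3 − (37/11)·R1: [0, -27, -54]
R4 ← R4 − (25/11)·R1: [0, -12, -24]
R3 ← R3 − (9/2)·R2: [0, 0, 0]
R4 ← R4 − (2)·R2: [0, 0, 0]
2 nonzero rows, so rank(MB) = 2.

2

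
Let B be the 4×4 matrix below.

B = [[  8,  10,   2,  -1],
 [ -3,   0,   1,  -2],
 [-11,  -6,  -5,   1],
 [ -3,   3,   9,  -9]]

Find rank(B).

Row reduce to echelon form.
R2 ← R2 + (3/8)·R1: [0, 15/4, 7/4, -19/8]
R3 ← R3 + (11/8)·R1: [0, 31/4, -9/4, -3/8]
R4 ← R4 + (3/8)·R1: [0, 27/4, 39/4, -75/8]
R3 ← R3 − (31/15)·R2: [0, 0, -88/15, 68/15]
R4 ← R4 − (9/5)·R2: [0, 0, 33/5, -51/10]
R4 ← R4 + (9/8)·R3: [0, 0, 0, 0]
Echelon form has 3 nonzero rows, so rank(B) = 3.

3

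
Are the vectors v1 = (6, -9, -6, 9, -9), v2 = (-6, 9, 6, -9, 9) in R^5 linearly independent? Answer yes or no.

no

Form the matrix with these vectors as rows and row reduce.
R2 ← R2 + R1: [0, 0, 0, 0, 0]
1 nonzero row, so the 2 vectors span a space of dimension 1.
Since 1 < 2, the vectors are linearly dependent.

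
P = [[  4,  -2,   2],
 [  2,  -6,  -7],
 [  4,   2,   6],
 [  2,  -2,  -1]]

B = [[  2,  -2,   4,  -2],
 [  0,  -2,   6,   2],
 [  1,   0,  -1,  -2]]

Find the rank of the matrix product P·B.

First compute PB:
[[ 10,  -4,   2, -16],
 [ -3,   8, -21,  -2],
 [ 14, -12,  22, -16],
 [  3,   0,  -3,  -6]]
Now row reduce the product.
R2 ← R2 + (3/10)·R1: [0, 34/5, -102/5, -34/5]
R3 ← R3 − (7/5)·R1: [0, -32/5, 96/5, 32/5]
R4 ← R4 − (3/10)·R1: [0, 6/5, -18/5, -6/5]
R3 ← R3 + (16/17)·R2: [0, 0, 0, 0]
R4 ← R4 − (3/17)·R2: [0, 0, 0, 0]
2 nonzero rows, so rank(PB) = 2.

2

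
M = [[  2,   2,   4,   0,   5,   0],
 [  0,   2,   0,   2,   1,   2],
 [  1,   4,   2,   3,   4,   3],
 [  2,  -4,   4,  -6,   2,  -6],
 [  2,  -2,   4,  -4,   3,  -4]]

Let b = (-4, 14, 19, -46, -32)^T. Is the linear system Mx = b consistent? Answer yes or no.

Row reduce the augmented matrix [M | b].
R3 ← R3 − (1/2)·R1: [0, 3, 0, 3, 3/2, 3, 21]
R4 ← R4 − R1: [0, -6, 0, -6, -3, -6, -42]
R5 ← R5 − R1: [0, -4, 0, -4, -2, -4, -28]
R3 ← R3 − (3/2)·R2: [0, 0, 0, 0, 0, 0, 0]
R4 ← R4 + (3)·R2: [0, 0, 0, 0, 0, 0, 0]
R5 ← R5 + (2)·R2: [0, 0, 0, 0, 0, 0, 0]
The echelon form has 2 nonzero rows, and every pivot lies in the first 6 columns, so rank(M) = rank([M|b]) = 2.
The system is consistent.

yes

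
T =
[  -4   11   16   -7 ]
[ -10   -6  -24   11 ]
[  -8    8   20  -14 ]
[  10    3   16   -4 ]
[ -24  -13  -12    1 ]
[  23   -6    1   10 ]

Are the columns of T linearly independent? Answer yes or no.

yes

Row reduce T to echelon form.
R2 ← R2 − (5/2)·R1: [0, -67/2, -64, 57/2]
R3 ← R3 − (2)·R1: [0, -14, -12, 0]
R4 ← R4 + (5/2)·R1: [0, 61/2, 56, -43/2]
R5 ← R5 − (6)·R1: [0, -79, -108, 43]
R6 ← R6 + (23/4)·R1: [0, 229/4, 93, -121/4]
R3 ← R3 − (28/67)·R2: [0, 0, 988/67, -798/67]
R4 ← R4 + (61/67)·R2: [0, 0, -152/67, 298/67]
R5 ← R5 − (158/67)·R2: [0, 0, 2876/67, -1622/67]
R6 ← R6 + (229/134)·R2: [0, 0, -1097/67, 2473/134]
R4 ← R4 + (2/13)·R3: [0, 0, 0, 34/13]
R5 ← R5 − (719/247)·R3: [0, 0, 0, 136/13]
R6 ← R6 + (1097/988)·R3: [0, 0, 0, 68/13]
R5 ← R5 − (4)·R4: [0, 0, 0, 0]
R6 ← R6 − (2)·R4: [0, 0, 0, 0]
4 pivots among 4 columns.
Every column is a pivot column, so the columns are linearly independent.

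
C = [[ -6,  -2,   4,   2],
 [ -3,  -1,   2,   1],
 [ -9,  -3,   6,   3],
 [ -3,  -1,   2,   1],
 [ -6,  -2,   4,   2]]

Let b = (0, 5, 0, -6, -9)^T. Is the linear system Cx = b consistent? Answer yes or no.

no

Row reduce the augmented matrix [C | b].
R2 ← R2 − (1/2)·R1: [0, 0, 0, 0, 5]
R3 ← R3 − (3/2)·R1: [0, 0, 0, 0, 0]
R4 ← R4 − (1/2)·R1: [0, 0, 0, 0, -6]
R5 ← R5 − R1: [0, 0, 0, 0, -9]
R4 ← R4 + (6/5)·R2: [0, 0, 0, 0, 0]
R5 ← R5 + (9/5)·R2: [0, 0, 0, 0, 0]
The echelon form has 2 nonzero rows; the last pivot sits in the augmented column, so rank(C) = 1 but rank([C|b]) = 2.
Since the ranks differ, the system is inconsistent.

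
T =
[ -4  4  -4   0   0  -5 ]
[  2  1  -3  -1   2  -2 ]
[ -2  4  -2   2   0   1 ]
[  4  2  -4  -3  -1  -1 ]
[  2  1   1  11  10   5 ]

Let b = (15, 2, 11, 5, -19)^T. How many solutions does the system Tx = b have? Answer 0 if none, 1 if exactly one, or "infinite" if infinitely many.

infinite

Row reduce the augmented matrix [T | b].
R2 ← R2 + (1/2)·R1: [0, 3, -5, -1, 2, -9/2, 19/2]
R3 ← R3 − (1/2)·R1: [0, 2, 0, 2, 0, 7/2, 7/2]
R4 ← R4 + R1: [0, 6, -8, -3, -1, -6, 20]
R5 ← R5 + (1/2)·R1: [0, 3, -1, 11, 10, 5/2, -23/2]
R3 ← R3 − (2/3)·R2: [0, 0, 10/3, 8/3, -4/3, 13/2, -17/6]
R4 ← R4 − (2)·R2: [0, 0, 2, -1, -5, 3, 1]
R5 ← R5 − R2: [0, 0, 4, 12, 8, 7, -21]
R4 ← R4 − (3/5)·R3: [0, 0, 0, -13/5, -21/5, -9/10, 27/10]
R5 ← R5 − (6/5)·R3: [0, 0, 0, 44/5, 48/5, -4/5, -88/5]
R5 ← R5 + (44/13)·R4: [0, 0, 0, 0, -60/13, -50/13, -110/13]
The echelon form has 5 nonzero rows, and every pivot lies in the first 6 columns, so rank(T) = rank([T|b]) = 5.
The system is consistent.
rank = 5 < 6 unknowns, so there are infinitely many solutions.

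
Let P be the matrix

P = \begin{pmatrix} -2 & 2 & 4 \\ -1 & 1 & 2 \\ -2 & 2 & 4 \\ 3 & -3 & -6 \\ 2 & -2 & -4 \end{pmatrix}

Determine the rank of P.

1

Row reduce to echelon form.
R2 ← R2 − (1/2)·R1: [0, 0, 0]
R3 ← R3 − R1: [0, 0, 0]
R4 ← R4 + (3/2)·R1: [0, 0, 0]
R5 ← R5 + R1: [0, 0, 0]
Echelon form has 1 nonzero row, so rank(P) = 1.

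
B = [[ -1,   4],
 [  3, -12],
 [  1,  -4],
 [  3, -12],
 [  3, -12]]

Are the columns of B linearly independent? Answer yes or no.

no

Row reduce B to echelon form.
R2 ← R2 + (3)·R1: [0, 0]
R3 ← R3 + R1: [0, 0]
R4 ← R4 + (3)·R1: [0, 0]
R5 ← R5 + (3)·R1: [0, 0]
1 pivot among 2 columns.
Only 1 < 2 pivot columns, so the columns are linearly dependent.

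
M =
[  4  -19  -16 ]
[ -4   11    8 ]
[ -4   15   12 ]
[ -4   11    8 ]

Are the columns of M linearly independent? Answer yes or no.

Row reduce M to echelon form.
R2 ← R2 + R1: [0, -8, -8]
R3 ← R3 + R1: [0, -4, -4]
R4 ← R4 + R1: [0, -8, -8]
R3 ← R3 − (1/2)·R2: [0, 0, 0]
R4 ← R4 − R2: [0, 0, 0]
2 pivots among 3 columns.
Only 2 < 3 pivot columns, so the columns are linearly dependent.

no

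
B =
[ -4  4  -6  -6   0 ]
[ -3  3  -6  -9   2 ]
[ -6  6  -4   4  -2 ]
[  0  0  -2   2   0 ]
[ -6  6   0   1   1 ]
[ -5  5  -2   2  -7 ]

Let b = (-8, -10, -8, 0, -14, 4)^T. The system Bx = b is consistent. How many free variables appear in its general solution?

1

Row reduce the augmented matrix [B | b].
R2 ← R2 − (3/4)·R1: [0, 0, -3/2, -9/2, 2, -4]
R3 ← R3 − (3/2)·R1: [0, 0, 5, 13, -2, 4]
R5 ← R5 − (3/2)·R1: [0, 0, 9, 10, 1, -2]
R6 ← R6 − (5/4)·R1: [0, 0, 11/2, 19/2, -7, 14]
R3 ← R3 + (10/3)·R2: [0, 0, 0, -2, 14/3, -28/3]
R4 ← R4 − (4/3)·R2: [0, 0, 0, 8, -8/3, 16/3]
R5 ← R5 + (6)·R2: [0, 0, 0, -17, 13, -26]
R6 ← R6 + (11/3)·R2: [0, 0, 0, -7, 1/3, -2/3]
R4 ← R4 + (4)·R3: [0, 0, 0, 0, 16, -32]
R5 ← R5 − (17/2)·R3: [0, 0, 0, 0, -80/3, 160/3]
R6 ← R6 − (7/2)·R3: [0, 0, 0, 0, -16, 32]
R5 ← R5 + (5/3)·R4: [0, 0, 0, 0, 0, 0]
R6 ← R6 + R4: [0, 0, 0, 0, 0, 0]
The echelon form has 4 nonzero rows, and every pivot lies in the first 5 columns, so rank(B) = rank([B|b]) = 4.
The system is consistent.
Free variables = (unknowns) − (rank) = 5 − 4 = 1.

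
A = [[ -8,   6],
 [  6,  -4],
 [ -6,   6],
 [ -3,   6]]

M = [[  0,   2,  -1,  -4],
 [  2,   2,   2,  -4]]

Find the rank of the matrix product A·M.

First compute AM:
[[ 12,  -4,  20,   8],
 [ -8,   4, -14,  -8],
 [ 12,   0,  18,   0],
 [ 12,   6,  15, -12]]
Now row reduce the product.
R2 ← R2 + (2/3)·R1: [0, 4/3, -2/3, -8/3]
R3 ← R3 − R1: [0, 4, -2, -8]
R4 ← R4 − R1: [0, 10, -5, -20]
R3 ← R3 − (3)·R2: [0, 0, 0, 0]
R4 ← R4 − (15/2)·R2: [0, 0, 0, 0]
2 nonzero rows, so rank(AM) = 2.

2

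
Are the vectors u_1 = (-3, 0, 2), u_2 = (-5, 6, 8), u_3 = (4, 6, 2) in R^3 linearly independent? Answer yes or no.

Form the matrix with these vectors as rows and row reduce.
R2 ← R2 − (5/3)·R1: [0, 6, 14/3]
R3 ← R3 + (4/3)·R1: [0, 6, 14/3]
R3 ← R3 − R2: [0, 0, 0]
2 nonzero rows, so the 3 vectors span a space of dimension 2.
Since 2 < 3, the vectors are linearly dependent.

no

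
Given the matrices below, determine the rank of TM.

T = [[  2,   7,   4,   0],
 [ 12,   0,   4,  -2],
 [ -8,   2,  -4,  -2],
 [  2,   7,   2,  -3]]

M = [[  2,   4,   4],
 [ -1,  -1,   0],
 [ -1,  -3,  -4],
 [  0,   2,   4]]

First compute TM:
[[ -7, -11,  -8],
 [ 20,  32,  24],
 [-14, -26, -24],
 [ -5, -11, -12]]
Now row reduce the product.
R2 ← R2 + (20/7)·R1: [0, 4/7, 8/7]
R3 ← R3 − (2)·R1: [0, -4, -8]
R4 ← R4 − (5/7)·R1: [0, -22/7, -44/7]
R3 ← R3 + (7)·R2: [0, 0, 0]
R4 ← R4 + (11/2)·R2: [0, 0, 0]
2 nonzero rows, so rank(TM) = 2.

2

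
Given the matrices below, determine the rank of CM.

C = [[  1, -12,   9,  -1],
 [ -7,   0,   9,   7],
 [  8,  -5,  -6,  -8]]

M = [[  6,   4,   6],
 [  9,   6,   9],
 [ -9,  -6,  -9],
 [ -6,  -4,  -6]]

1

First compute CM:
[[-177, -118, -177],
 [-165, -110, -165],
 [105,  70, 105]]
Now row reduce the product.
R2 ← R2 − (55/59)·R1: [0, 0, 0]
R3 ← R3 + (35/59)·R1: [0, 0, 0]
1 nonzero row, so rank(CM) = 1.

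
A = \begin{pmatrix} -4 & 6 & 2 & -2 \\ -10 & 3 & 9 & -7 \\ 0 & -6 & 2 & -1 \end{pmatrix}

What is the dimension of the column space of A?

Row reduce to echelon form.
R2 ← R2 − (5/2)·R1: [0, -12, 4, -2]
R3 ← R3 − (1/2)·R2: [0, 0, 0, 0]
Echelon form has 2 nonzero rows, so rank(A) = 2.
The column space has dimension equal to the rank: 2.

2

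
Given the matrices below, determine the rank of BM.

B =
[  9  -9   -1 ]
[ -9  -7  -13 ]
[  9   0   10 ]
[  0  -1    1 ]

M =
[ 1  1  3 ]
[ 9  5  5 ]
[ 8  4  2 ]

2

First compute BM:
[[-80, -40, -20],
 [-176, -96, -88],
 [ 89,  49,  47],
 [ -1,  -1,  -3]]
Now row reduce the product.
R2 ← R2 − (11/5)·R1: [0, -8, -44]
R3 ← R3 + (89/80)·R1: [0, 9/2, 99/4]
R4 ← R4 − (1/80)·R1: [0, -1/2, -11/4]
R3 ← R3 + (9/16)·R2: [0, 0, 0]
R4 ← R4 − (1/16)·R2: [0, 0, 0]
2 nonzero rows, so rank(BM) = 2.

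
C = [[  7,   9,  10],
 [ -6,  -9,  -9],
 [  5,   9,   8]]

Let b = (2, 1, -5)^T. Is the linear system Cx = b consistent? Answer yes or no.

no

Row reduce the augmented matrix [C | b].
R2 ← R2 + (6/7)·R1: [0, -9/7, -3/7, 19/7]
R3 ← R3 − (5/7)·R1: [0, 18/7, 6/7, -45/7]
R3 ← R3 + (2)·R2: [0, 0, 0, -1]
The echelon form has 3 nonzero rows; the last pivot sits in the augmented column, so rank(C) = 2 but rank([C|b]) = 3.
Since the ranks differ, the system is inconsistent.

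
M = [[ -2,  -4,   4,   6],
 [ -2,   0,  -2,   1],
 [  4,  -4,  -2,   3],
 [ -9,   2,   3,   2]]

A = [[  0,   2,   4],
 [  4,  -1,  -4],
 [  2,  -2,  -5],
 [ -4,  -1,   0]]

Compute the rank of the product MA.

2

First compute MA:
[[-32, -14, -12],
 [ -8,  -1,   2],
 [-32,  13,  42],
 [  6, -28, -59]]
Now row reduce the product.
R2 ← R2 − (1/4)·R1: [0, 5/2, 5]
R3 ← R3 − R1: [0, 27, 54]
R4 ← R4 + (3/16)·R1: [0, -245/8, -245/4]
R3 ← R3 − (54/5)·R2: [0, 0, 0]
R4 ← R4 + (49/4)·R2: [0, 0, 0]
2 nonzero rows, so rank(MA) = 2.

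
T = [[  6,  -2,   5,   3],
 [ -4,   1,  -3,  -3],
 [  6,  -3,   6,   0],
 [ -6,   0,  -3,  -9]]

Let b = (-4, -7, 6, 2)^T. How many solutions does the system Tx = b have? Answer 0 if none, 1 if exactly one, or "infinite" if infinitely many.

Row reduce the augmented matrix [T | b].
R2 ← R2 + (2/3)·R1: [0, -1/3, 1/3, -1, -29/3]
R3 ← R3 − R1: [0, -1, 1, -3, 10]
R4 ← R4 + R1: [0, -2, 2, -6, -2]
R3 ← R3 − (3)·R2: [0, 0, 0, 0, 39]
R4 ← R4 − (6)·R2: [0, 0, 0, 0, 56]
R4 ← R4 − (56/39)·R3: [0, 0, 0, 0, 0]
The echelon form has 3 nonzero rows; the last pivot sits in the augmented column, so rank(T) = 2 but rank([T|b]) = 3.
Since the ranks differ, the system is inconsistent.
It has no solutions.

0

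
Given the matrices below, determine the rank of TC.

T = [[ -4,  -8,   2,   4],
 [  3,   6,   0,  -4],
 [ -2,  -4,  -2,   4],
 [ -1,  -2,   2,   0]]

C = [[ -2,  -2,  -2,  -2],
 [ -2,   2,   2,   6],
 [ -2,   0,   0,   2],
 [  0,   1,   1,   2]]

2

First compute TC:
[[ 20,  -4,  -4, -28],
 [-18,   2,   2,  22],
 [ 16,   0,   0, -16],
 [  2,  -2,  -2,  -6]]
Now row reduce the product.
R2 ← R2 + (9/10)·R1: [0, -8/5, -8/5, -16/5]
R3 ← R3 − (4/5)·R1: [0, 16/5, 16/5, 32/5]
R4 ← R4 − (1/10)·R1: [0, -8/5, -8/5, -16/5]
R3 ← R3 + (2)·R2: [0, 0, 0, 0]
R4 ← R4 − R2: [0, 0, 0, 0]
2 nonzero rows, so rank(TC) = 2.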